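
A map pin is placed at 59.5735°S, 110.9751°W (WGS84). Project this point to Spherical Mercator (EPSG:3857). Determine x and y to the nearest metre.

Web Mercator is spherical with R = a = 6378137 m.
x = R·λ = 6378137 × -1.936880883 = -12353691.623 m.
y = R·ln tan(π/4 + φ/2) = 6378137 × -1.302165260 = -8305388.425 m.

x -12353692 m, y -8305388 m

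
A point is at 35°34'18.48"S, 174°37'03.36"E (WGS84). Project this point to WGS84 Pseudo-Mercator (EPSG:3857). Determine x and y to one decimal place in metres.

x 19438342.3 m, y -4241860.6 m

Web Mercator is spherical with R = a = 6378137 m.
x = R·λ = 6378137 × 3.047652052 = 19438342.316 m.
y = R·ln tan(π/4 + φ/2) = 6378137 × -0.665062628 = -4241860.552 m.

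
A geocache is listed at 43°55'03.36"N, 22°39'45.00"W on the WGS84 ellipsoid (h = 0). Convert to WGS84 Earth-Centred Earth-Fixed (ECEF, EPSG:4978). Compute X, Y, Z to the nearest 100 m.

WGS84: a = 6378137 m, e² = 0.006694380; N(φ) = a/√(1−e²sin²φ) = 6388433.081 m.
X = (N+h)·cosφ·cosλ = 4246526.348 m; Y = (N+h)·cosφ·sinλ = -1773095.663 m; Z = (N(1−e²)+h)·sinφ = 4401501.067 m.

X 4246500 m, Y -1773100 m, Z 4401500 m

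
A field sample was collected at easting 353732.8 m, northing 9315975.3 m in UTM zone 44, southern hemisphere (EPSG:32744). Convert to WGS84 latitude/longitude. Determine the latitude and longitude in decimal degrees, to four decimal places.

lat -6.1867°, lon 79.6780°

Zone 44S: λ₀ = 81°, k₀ = 0.9996, false easting 500000 m, false northing 10000000 m.
Meridian distance M = (N − FN)/k₀ = -684298.4 m.
Inverse transverse Mercator on WGS84 gives φ = -6.18669965°, λ = 79.67800007°.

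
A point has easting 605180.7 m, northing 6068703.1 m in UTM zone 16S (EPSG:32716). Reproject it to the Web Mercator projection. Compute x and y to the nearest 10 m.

Unproject from UTM 16S (λ₀ = -87°) → φ = -35.51969965°, λ = -85.83999955°.
Web Mercator (R = 6378137 m): x = -9555665.039 m, y = -4234732.459 m.

x -9555670 m, y -4234730 m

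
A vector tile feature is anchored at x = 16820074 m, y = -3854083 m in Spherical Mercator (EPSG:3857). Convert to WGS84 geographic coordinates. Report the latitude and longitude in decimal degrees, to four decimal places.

lat -32.6889°, lon 151.0973°

R = 6378137 m. λ = x/R = 151.09729554°.
φ = 2·arctan(exp(y/R)) − 90° = 2·arctan(0.54648) − 90° = -32.68889946°.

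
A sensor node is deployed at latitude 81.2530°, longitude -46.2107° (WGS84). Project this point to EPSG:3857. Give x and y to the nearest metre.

x -5144152 m, y 16396395 m

Web Mercator is spherical with R = a = 6378137 m.
x = R·λ = 6378137 × -0.806528865 = -5144151.593 m.
y = R·ln tan(π/4 + φ/2) = 6378137 × 2.570718526 = 16396394.949 m.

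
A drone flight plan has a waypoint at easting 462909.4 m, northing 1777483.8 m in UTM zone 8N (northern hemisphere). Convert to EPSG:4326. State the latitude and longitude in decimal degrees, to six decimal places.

lat 16.077000°, lon -135.346800°

Zone 8N: λ₀ = -135°, k₀ = 0.9996, false easting 500000 m.
Meridian distance M = (N − FN)/k₀ = 1778195.1 m.
Inverse transverse Mercator on WGS84 gives φ = 16.07699997°, λ = -135.34679975°.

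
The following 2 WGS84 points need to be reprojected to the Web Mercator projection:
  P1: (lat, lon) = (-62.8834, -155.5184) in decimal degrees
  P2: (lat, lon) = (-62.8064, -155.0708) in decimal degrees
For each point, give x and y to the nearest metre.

P1: x -17312229 m, y -9071717 m; P2: x -17262402 m, y -9052936 m

Web Mercator: x = R·λ, y = R·ln tan(π/4+φ/2), R = 6378137 m.
P1 (-62.8834°, -155.5184°) → (-17312229.097, -9071717.249) m.
P2 (-62.8064°, -155.0708°) → (-17262402.493, -9052936.374) m.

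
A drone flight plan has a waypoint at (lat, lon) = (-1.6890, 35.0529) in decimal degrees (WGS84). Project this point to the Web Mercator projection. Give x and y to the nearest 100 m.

Web Mercator is spherical with R = a = 6378137 m.
x = R·λ = 6378137 × 0.611788517 = 3902070.979 m.
y = R·ln tan(π/4 + φ/2) = 6378137 × -0.029482881 = -188045.857 m.

x 3902100 m, y -188000 m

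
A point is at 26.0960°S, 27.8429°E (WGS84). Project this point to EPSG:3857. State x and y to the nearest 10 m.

x 3099460 m, y -3010980 m

Web Mercator is spherical with R = a = 6378137 m.
x = R·λ = 6378137 × 0.485950278 = 3099457.450 m.
y = R·ln tan(π/4 + φ/2) = 6378137 × -0.472077633 = -3010975.821 m.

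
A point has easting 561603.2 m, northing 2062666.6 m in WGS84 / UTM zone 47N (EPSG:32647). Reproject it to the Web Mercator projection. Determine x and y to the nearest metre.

x 11085651 m, y 2114266 m

Unproject from UTM 47N (λ₀ = 99°) → φ = 18.65420005°, λ = 99.58410008°.
Web Mercator (R = 6378137 m): x = 11085651.312 m, y = 2114265.572 m.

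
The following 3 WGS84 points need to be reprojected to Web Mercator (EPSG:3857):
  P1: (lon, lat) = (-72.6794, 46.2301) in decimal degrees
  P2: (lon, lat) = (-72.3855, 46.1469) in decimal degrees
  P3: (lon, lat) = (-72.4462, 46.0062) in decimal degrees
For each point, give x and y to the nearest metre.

Web Mercator: x = R·λ, y = R·ln tan(π/4+φ/2), R = 6378137 m.
P1 (46.2301°, -72.6794°) → (-8090633.799, 5817299.893) m.
P2 (46.1469°, -72.3855°) → (-8057917.001, 5803921.380) m.
P3 (46.0062°, -72.4462°) → (-8064674.094, 5781342.830) m.

P1: x -8090634 m, y 5817300 m; P2: x -8057917 m, y 5803921 m; P3: x -8064674 m, y 5781343 m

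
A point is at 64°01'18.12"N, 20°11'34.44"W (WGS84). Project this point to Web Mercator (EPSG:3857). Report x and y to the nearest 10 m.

x -2247860 m, y 9355280 m

Web Mercator is spherical with R = a = 6378137 m.
x = R·λ = 6378137 × -0.352432591 = -2247863.346 m.
y = R·ln tan(π/4 + φ/2) = 6378137 × 1.466772631 = 9355276.789 m.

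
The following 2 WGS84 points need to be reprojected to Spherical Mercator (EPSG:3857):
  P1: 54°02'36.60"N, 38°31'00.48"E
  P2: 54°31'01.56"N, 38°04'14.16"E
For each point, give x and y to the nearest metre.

P1: x 4287671 m, y 7178399 m; P2: x 4238000 m, y 7268704 m

Web Mercator: x = R·λ, y = R·ln tan(π/4+φ/2), R = 6378137 m.
P1 (54.0435°, 38.5168°) → (4287670.563, 7178398.982) m.
P2 (54.5171°, 38.0706°) → (4237999.806, 7268703.537) m.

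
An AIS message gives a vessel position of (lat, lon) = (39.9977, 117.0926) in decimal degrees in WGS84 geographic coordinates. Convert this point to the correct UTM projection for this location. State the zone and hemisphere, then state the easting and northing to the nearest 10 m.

Longitude 117.0926° lies in the 6° band [114°, 120°), giving zone 50; latitude is north of the equator, so 50N.
Zone 50 central meridian λ₀ = 6×50 − 183 = 117°; Δλ = +0.0926°.
Transverse Mercator on WGS84 with k₀ = 0.9996 gives E = 507904.574 m, N = 4427506.047 m.

Zone 50N: E 507900 m, N 4427510 m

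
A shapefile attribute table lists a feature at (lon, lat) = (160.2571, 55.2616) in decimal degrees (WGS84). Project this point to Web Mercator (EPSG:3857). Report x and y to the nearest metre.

Web Mercator is spherical with R = a = 6378137 m.
x = R·λ = 6378137 × 2.797014045 = 17839738.768 m.
y = R·ln tan(π/4 + φ/2) = 6378137 × 1.162220844 = 7412803.770 m.

x 17839739 m, y 7412804 m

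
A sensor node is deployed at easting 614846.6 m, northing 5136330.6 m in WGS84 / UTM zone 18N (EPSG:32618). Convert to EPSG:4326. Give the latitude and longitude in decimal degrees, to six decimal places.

Zone 18N: λ₀ = -75°, k₀ = 0.9996, false easting 500000 m.
Meridian distance M = (N − FN)/k₀ = 5138386.0 m.
Inverse transverse Mercator on WGS84 gives φ = 46.37080007°, λ = -73.50679937°.

lat 46.370800°, lon -73.506799°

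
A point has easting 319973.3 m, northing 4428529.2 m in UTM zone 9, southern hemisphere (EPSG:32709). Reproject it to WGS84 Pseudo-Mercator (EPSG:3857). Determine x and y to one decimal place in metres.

Unproject from UTM 9S (λ₀ = -129°) → φ = -50.26790032°, λ = -131.52619985°.
Web Mercator (R = 6378137 m): x = -14641429.594 m, y = -6492801.375 m.

x -14641429.6 m, y -6492801.4 m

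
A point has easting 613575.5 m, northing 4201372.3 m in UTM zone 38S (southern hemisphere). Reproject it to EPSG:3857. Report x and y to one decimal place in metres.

x 5194902.2 m, y -6859322.9 m

Unproject from UTM 38S (λ₀ = 45°) → φ = -52.32620001°, λ = 46.66660025°.
Web Mercator (R = 6378137 m): x = 5194902.177 m, y = -6859322.870 m.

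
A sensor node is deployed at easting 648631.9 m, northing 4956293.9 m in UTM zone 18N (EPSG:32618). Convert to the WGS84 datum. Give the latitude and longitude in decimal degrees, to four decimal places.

Zone 18N: λ₀ = -75°, k₀ = 0.9996, false easting 500000 m.
Meridian distance M = (N − FN)/k₀ = 4958277.2 m.
Inverse transverse Mercator on WGS84 gives φ = 44.74459985°, λ = -73.12250016°.

lat 44.7446°, lon -73.1225°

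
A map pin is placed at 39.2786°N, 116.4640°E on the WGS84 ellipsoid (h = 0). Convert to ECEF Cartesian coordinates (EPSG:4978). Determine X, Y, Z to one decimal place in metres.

X -2203134.3 m, Y 4425765.5 m, Z 4016306.5 m

WGS84: a = 6378137 m, e² = 0.006694380; N(φ) = a/√(1−e²sin²φ) = 6386710.983 m.
X = (N+h)·cosφ·cosλ = -2203134.318 m; Y = (N+h)·cosφ·sinλ = 4425765.501 m; Z = (N(1−e²)+h)·sinφ = 4016306.460 m.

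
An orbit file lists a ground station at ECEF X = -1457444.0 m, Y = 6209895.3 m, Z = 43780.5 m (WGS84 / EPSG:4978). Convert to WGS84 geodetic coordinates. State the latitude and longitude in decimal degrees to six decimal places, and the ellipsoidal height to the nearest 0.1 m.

λ = atan2(Y, X) = 103.20809980°; p = √(X²+Y²) = 6378631.7 m.
Bowring's method on WGS84 (a = 6378137 m, b = 6356752.314 m) gives φ = 0.39590020°, h = 645.979 m.

lat 0.395900°, lon 103.208100°, h 646.0 m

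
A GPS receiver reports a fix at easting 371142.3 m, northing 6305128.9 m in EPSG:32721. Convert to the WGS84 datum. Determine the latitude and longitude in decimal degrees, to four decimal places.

Zone 21S: λ₀ = -57°, k₀ = 0.9996, false easting 500000 m, false northing 10000000 m.
Meridian distance M = (N − FN)/k₀ = -3696349.6 m.
Inverse transverse Mercator on WGS84 gives φ = -33.38540001°, λ = -58.38540002°.

lat -33.3854°, lon -58.3854°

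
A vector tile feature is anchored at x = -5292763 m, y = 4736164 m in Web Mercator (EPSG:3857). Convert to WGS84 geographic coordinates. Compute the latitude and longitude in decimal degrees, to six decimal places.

lat 39.101102°, lon -47.545699°

R = 6378137 m. λ = x/R = -47.54569898°.
φ = 2·arctan(exp(y/R)) − 90° = 2·arctan(2.10131) − 90° = 39.10110248°.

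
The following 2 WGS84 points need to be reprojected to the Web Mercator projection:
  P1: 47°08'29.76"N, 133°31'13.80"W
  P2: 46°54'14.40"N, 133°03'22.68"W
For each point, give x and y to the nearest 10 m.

P1: x -14863430 m, y 5965220 m; P2: x -14811760 m, y 5926420 m

Web Mercator: x = R·λ, y = R·ln tan(π/4+φ/2), R = 6378137 m.
P1 (47.1416°, -133.5205°) → (-14863434.070, 5965217.501) m.
P2 (46.9040°, -133.0563°) → (-14811759.563, 5926418.482) m.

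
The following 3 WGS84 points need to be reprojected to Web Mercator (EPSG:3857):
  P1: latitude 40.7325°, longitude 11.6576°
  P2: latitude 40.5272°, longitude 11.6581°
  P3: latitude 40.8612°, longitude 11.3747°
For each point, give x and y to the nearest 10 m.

Web Mercator: x = R·λ, y = R·ln tan(π/4+φ/2), R = 6378137 m.
P1 (40.7325°, 11.6576°) → (1297718.096, 4972965.183) m.
P2 (40.5272°, 11.6581°) → (1297773.756, 4942851.922) m.
P3 (40.8612°, 11.3747°) → (1266225.812, 4991890.202) m.

P1: x 1297720 m, y 4972970 m; P2: x 1297770 m, y 4942850 m; P3: x 1266230 m, y 4991890 m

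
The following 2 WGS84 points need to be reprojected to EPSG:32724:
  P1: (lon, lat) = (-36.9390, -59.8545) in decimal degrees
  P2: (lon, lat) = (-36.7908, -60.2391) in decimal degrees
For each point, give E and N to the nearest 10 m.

P1: E 615450 m, N 3363000 m; P2: E 622320 m, N 3319910 m

UTM zone 24S: λ₀ = -39°, k₀ = 0.9996.
P1 (-59.8545°, -36.9390°) → (615449.879, 3362996.736) m.
P2 (-60.2391°, -36.7908°) → (622318.437, 3319912.789) m.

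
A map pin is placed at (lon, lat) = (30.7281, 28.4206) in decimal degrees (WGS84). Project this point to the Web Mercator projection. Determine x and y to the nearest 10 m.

Web Mercator is spherical with R = a = 6378137 m.
x = R·λ = 6378137 × 0.536306518 = 3420636.445 m.
y = R·ln tan(π/4 + φ/2) = 6378137 × 0.517722662 = 3302106.065 m.

x 3420640 m, y 3302110 m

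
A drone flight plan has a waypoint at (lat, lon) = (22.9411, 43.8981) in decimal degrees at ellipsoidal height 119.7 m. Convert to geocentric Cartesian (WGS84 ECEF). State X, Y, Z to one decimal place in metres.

X 4234644.3 m, Y 4074818.8 m, Z 2470760.4 m

WGS84: a = 6378137 m, e² = 0.006694380; N(φ) = a/√(1−e²sin²φ) = 6381383.049 m.
X = (N+h)·cosφ·cosλ = 4234644.260 m; Y = (N+h)·cosφ·sinλ = 4074818.765 m; Z = (N(1−e²)+h)·sinφ = 2470760.411 m.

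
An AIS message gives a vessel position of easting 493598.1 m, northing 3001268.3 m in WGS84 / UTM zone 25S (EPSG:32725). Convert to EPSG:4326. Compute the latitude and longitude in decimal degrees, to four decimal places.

lat -63.1179°, lon -33.1269°

Zone 25S: λ₀ = -33°, k₀ = 0.9996, false easting 500000 m, false northing 10000000 m.
Meridian distance M = (N − FN)/k₀ = -7001532.3 m.
Inverse transverse Mercator on WGS84 gives φ = -63.11789980°, λ = -33.12690061°.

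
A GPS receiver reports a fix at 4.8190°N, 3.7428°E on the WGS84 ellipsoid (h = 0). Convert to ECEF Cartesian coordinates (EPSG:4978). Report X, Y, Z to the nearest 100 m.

X 6342200 m, Y 414900 m, Z 532200 m

WGS84: a = 6378137 m, e² = 0.006694380; N(φ) = a/√(1−e²sin²φ) = 6378287.672 m.
X = (N+h)·cosφ·cosλ = 6342184.839 m; Y = (N+h)·cosφ·sinλ = 414888.357 m; Z = (N(1−e²)+h)·sinφ = 532241.986 m.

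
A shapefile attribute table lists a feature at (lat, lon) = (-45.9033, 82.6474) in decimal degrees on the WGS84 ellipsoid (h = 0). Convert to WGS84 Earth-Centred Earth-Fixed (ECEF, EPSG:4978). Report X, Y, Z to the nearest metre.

WGS84: a = 6378137 m, e² = 0.006694380; N(φ) = a/√(1−e²sin²φ) = 6389176.534 m.
X = (N+h)·cosφ·cosλ = 568983.362 m; Y = (N+h)·cosφ·sinλ = 4409487.269 m; Z = (N(1−e²)+h)·sinφ = -4557774.664 m.

X 568983 m, Y 4409487 m, Z -4557775 m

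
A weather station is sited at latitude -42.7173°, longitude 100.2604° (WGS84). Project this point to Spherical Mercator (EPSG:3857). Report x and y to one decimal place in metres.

x 11160936.7 m, y -5269040.5 m

Web Mercator is spherical with R = a = 6378137 m.
x = R·λ = 6378137 × 1.749874089 = 11160936.675 m.
y = R·ln tan(π/4 + φ/2) = 6378137 × -0.826109652 = -5269040.540 m.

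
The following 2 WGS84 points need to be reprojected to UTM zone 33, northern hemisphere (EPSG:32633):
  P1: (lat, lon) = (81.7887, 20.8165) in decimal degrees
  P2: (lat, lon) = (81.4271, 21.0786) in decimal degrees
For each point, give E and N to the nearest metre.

UTM zone 33N: λ₀ = 15°, k₀ = 0.9996.
P1 (81.7887°, 20.8165°) → (592592.034, 9085898.031) m.
P2 (81.4271°, 21.0786°) → (600979.118, 9046180.384) m.

P1: E 592592 m, N 9085898 m; P2: E 600979 m, N 9046180 m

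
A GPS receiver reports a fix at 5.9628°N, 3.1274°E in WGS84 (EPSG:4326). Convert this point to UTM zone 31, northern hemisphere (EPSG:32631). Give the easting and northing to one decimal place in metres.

E 514100.3 m, N 659094.0 m

Zone 31 central meridian λ₀ = 6×31 − 183 = 3°; Δλ = +0.1274°.
Transverse Mercator on WGS84 with k₀ = 0.9996 gives E = 514100.2502 m, N = 659094.030 m.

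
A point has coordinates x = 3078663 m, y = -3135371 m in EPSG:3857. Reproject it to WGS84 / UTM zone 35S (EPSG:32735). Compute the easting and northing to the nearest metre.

E 565041 m, N 7002851 m

Web Mercator inverse (R = 6378137 m) → φ = -27.09520181°, λ = 27.65610028°.
UTM 35S forward: E = 565041.043 m, N = 7002850.590 m.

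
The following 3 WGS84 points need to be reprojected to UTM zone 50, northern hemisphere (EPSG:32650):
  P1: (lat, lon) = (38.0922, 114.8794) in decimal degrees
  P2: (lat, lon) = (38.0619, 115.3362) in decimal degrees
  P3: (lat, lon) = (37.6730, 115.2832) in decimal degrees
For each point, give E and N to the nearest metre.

UTM zone 50N: λ₀ = 117°, k₀ = 0.9996.
P1 (38.0922°, 114.8794°) → (314040.088, 4218168.480) m.
P2 (38.0619°, 115.3362°) → (354040.706, 4213989.735) m.
P3 (37.6730°, 115.2832°) → (348596.923, 4170921.221) m.

P1: E 314040 m, N 4218168 m; P2: E 354041 m, N 4213990 m; P3: E 348597 m, N 4170921 m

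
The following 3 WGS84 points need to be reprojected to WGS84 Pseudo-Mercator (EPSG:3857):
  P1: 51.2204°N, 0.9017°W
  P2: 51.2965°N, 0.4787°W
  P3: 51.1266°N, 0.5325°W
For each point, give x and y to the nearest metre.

P1: x -100377 m, y 6660373 m; P2: x -53289 m, y 6673910 m; P3: x -59278 m, y 6643718 m

Web Mercator: x = R·λ, y = R·ln tan(π/4+φ/2), R = 6378137 m.
P1 (51.2204°, -0.9017°) → (-100376.785, 6660372.920) m.
P2 (51.2965°, -0.4787°) → (-53288.640, 6673909.675) m.
P3 (51.1266°, -0.5325°) → (-59277.629, 6643718.423) m.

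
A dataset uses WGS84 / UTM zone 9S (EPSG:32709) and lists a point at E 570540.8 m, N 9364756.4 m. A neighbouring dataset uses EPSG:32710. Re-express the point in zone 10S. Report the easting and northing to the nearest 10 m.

UTM 9S → geographic: φ = -5.74669970°, λ = -128.36289992°.
UTM 10S (λ₀ = -123°) forward: E = -94634.478 m, N = 9362002.960 m.

E -94630 m, N 9362000 m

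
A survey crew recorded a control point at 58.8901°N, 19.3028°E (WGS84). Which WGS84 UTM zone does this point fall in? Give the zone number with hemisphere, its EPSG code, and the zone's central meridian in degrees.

Zone 34N (EPSG:32634), central meridian 21°

UTM zone = ⌊(λ + 180)/6⌋ + 1; 19.3028° ∈ [18°, 24°) → zone 34.
Hemisphere: N (φ ≥ 0).
Central meridian λ₀ = 6×34 − 183 = 21°.
EPSG code: 32634.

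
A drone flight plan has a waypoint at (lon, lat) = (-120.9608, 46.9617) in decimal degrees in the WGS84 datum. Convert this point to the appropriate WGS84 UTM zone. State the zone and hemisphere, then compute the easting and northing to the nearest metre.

Zone 10N: E 655140 m, N 5202926 m

Longitude -120.9608° lies in the 6° band [-126°, -120°), giving zone 10; latitude is north of the equator, so 10N.
Zone 10 central meridian λ₀ = 6×10 − 183 = -123°; Δλ = +2.0392°.
Transverse Mercator on WGS84 with k₀ = 0.9996 gives E = 655139.905 m, N = 5202926.241 m.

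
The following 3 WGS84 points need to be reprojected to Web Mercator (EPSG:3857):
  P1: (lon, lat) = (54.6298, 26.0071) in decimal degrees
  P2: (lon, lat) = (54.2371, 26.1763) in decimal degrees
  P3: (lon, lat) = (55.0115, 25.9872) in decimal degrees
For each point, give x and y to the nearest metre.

Web Mercator: x = R·λ, y = R·ln tan(π/4+φ/2), R = 6378137 m.
P1 (26.0071°, 54.6298°) → (6081361.518, 2999960.335) m.
P2 (26.1763°, 54.2371°) → (6037646.354, 3020932.889) m.
P3 (25.9872°, 55.0115°) → (6123852.168, 2997495.695) m.

P1: x 6081362 m, y 2999960 m; P2: x 6037646 m, y 3020933 m; P3: x 6123852 m, y 2997496 m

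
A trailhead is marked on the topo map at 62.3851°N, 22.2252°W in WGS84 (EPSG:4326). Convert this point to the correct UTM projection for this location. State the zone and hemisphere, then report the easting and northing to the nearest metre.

Longitude -22.2252° lies in the 6° band [-24°, -18°), giving zone 27; latitude is north of the equator, so 27N.
Zone 27 central meridian λ₀ = 6×27 − 183 = -21°; Δλ = -1.2252°.
Transverse Mercator on WGS84 with k₀ = 0.9996 gives E = 436641.560 m, N = 6917682.158 m.

Zone 27N: E 436642 m, N 6917682 m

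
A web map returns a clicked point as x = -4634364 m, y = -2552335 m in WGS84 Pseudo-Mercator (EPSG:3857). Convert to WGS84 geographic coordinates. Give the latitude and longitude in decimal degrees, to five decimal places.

lat -22.33950°, lon -41.63120°

R = 6378137 m. λ = x/R = -41.63120013°.
φ = 2·arctan(exp(y/R)) − 90° = 2·arctan(0.67021) − 90° = -22.33949691°.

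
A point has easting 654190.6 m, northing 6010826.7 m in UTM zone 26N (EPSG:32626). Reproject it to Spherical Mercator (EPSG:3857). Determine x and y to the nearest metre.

x -2742345 m, y 7212351 m

Unproject from UTM 26N (λ₀ = -27°) → φ = 54.22220027°, λ = -24.63490024°.
Web Mercator (R = 6378137 m): x = -2742344.551 m, y = 7212351.185 m.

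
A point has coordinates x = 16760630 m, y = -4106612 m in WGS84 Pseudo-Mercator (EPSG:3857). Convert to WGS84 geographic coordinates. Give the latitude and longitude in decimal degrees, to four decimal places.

lat -34.5775°, lon 150.5633°

R = 6378137 m. λ = x/R = 150.56330100°.
φ = 2·arctan(exp(y/R)) − 90° = 2·arctan(0.52526) − 90° = -34.57749789°.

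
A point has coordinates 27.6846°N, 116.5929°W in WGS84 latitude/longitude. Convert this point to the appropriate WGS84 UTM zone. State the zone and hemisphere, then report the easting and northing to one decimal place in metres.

Zone 11N: E 540143.2 m, N 3062331.0 m

Longitude -116.5929° lies in the 6° band [-120°, -114°), giving zone 11; latitude is north of the equator, so 11N.
Zone 11 central meridian λ₀ = 6×11 − 183 = -117°; Δλ = +0.4071°.
Transverse Mercator on WGS84 with k₀ = 0.9996 gives E = 540143.231 m, N = 3062330.956 m.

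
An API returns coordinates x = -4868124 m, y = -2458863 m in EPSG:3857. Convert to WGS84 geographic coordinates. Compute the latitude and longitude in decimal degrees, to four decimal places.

lat -21.5607°, lon -43.7311°

R = 6378137 m. λ = x/R = -43.73110194°.
φ = 2·arctan(exp(y/R)) − 90° = 2·arctan(0.68010) − 90° = -21.56069971°.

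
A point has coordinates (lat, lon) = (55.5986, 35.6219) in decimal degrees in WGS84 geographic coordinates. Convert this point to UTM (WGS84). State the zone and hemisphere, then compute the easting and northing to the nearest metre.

Zone 36N: E 665192 m, N 6164526 m

Longitude 35.6219° lies in the 6° band [30°, 36°), giving zone 36; latitude is north of the equator, so 36N.
Zone 36 central meridian λ₀ = 6×36 − 183 = 33°; Δλ = +2.6219°.
Transverse Mercator on WGS84 with k₀ = 0.9996 gives E = 665192.115 m, N = 6164525.812 m.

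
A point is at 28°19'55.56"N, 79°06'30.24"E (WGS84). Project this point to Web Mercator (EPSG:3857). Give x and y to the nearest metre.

x 8806307 m, y 3290909 m

Web Mercator is spherical with R = a = 6378137 m.
x = R·λ = 6378137 × 1.380702046 = 8806306.805 m.
y = R·ln tan(π/4 + φ/2) = 6378137 × 0.515967106 = 3290908.890 m.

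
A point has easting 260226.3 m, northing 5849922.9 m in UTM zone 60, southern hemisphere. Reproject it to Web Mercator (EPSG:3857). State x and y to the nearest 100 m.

x 19401700 m, y -4504300 m

Unproject from UTM 60S (λ₀ = 177°) → φ = -37.46650004°, λ = 174.28879959°.
Web Mercator (R = 6378137 m): x = 19401740.422 m, y = -4504331.895 m.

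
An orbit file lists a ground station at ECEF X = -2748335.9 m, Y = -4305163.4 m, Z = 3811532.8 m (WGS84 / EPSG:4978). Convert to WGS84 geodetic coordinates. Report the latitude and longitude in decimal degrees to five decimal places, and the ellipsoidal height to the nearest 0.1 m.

lat 36.91650°, lon -122.55340°, h 2571.0 m

λ = atan2(Y, X) = -122.55340055°; p = √(X²+Y²) = 5107620.0 m.
Bowring's method on WGS84 (a = 6378137 m, b = 6356752.314 m) gives φ = 36.91650039°, h = 2571.006 m.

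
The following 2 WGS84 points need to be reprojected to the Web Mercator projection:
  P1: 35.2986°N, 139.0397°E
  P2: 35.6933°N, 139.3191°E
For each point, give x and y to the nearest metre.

Web Mercator: x = R·λ, y = R·ln tan(π/4+φ/2), R = 6378137 m.
P1 (35.2986°, 139.0397°) → (15477828.604, 4204534.095) m.
P2 (35.6933°, 139.3191°) → (15508931.270, 4258501.576) m.

P1: x 15477829 m, y 4204534 m; P2: x 15508931 m, y 4258502 m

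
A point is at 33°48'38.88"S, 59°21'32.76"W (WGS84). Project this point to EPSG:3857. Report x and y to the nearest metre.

x -6607825 m, y -4003425 m

Web Mercator is spherical with R = a = 6378137 m.
x = R·λ = 6378137 × -1.036011736 = -6607824.786 m.
y = R·ln tan(π/4 + φ/2) = 6378137 × -0.627679414 = -4003425.293 m.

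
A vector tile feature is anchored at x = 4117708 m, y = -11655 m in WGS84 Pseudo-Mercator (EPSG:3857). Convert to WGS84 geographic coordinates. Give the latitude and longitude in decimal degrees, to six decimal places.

R = 6378137 m. λ = x/R = 36.99000032°.
φ = 2·arctan(exp(y/R)) − 90° = 2·arctan(0.99817) − 90° = -0.10469859°.

lat -0.104699°, lon 36.990000°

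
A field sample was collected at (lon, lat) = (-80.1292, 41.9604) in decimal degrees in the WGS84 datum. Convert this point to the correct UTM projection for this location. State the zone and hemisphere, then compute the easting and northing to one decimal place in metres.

Longitude -80.1292° lies in the 6° band [-84°, -78°), giving zone 17; latitude is north of the equator, so 17N.
Zone 17 central meridian λ₀ = 6×17 − 183 = -81°; Δλ = +0.8708°.
Transverse Mercator on WGS84 with k₀ = 0.9996 gives E = 572162.581 m, N = 4645746.165 m.

Zone 17N: E 572162.6 m, N 4645746.2 m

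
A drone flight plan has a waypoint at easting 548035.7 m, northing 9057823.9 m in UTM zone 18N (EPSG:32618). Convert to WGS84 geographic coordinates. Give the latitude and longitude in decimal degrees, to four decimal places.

Zone 18N: λ₀ = -75°, k₀ = 0.9996, false easting 500000 m.
Meridian distance M = (N − FN)/k₀ = 9061448.5 m.
Inverse transverse Mercator on WGS84 gives φ = 81.56799962°, λ = -72.06449904°.

lat 81.5680°, lon -72.0645°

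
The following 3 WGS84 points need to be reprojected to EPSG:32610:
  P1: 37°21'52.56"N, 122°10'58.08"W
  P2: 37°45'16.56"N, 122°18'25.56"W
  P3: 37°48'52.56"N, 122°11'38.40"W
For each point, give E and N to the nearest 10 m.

UTM zone 10N: λ₀ = -123°, k₀ = 0.9996.
P1 (37.3646°, -122.1828°) → (572363.246, 4135633.077) m.
P2 (37.7546°, -122.3071°) → (561037.306, 4178813.932) m.
P3 (37.8146°, -122.1940°) → (570943.017, 4185550.776) m.

P1: E 572360 m, N 4135630 m; P2: E 561040 m, N 4178810 m; P3: E 570940 m, N 4185550 m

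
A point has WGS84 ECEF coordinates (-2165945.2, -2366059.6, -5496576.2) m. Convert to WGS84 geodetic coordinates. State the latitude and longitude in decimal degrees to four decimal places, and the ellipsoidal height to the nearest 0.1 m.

lat -59.8999°, lon -132.4717°, h 1946.1 m

λ = atan2(Y, X) = -132.47170004°; p = √(X²+Y²) = 3207733.9 m.
Bowring's method on WGS84 (a = 6378137 m, b = 6356752.314 m) gives φ = -59.89989977°, h = 1946.083 m.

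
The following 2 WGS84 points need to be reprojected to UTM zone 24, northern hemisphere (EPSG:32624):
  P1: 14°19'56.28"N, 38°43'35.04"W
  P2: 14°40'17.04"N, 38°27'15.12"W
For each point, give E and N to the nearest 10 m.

P1: E 529500 m, N 1584490 m; P2: E 558770 m, N 1622050 m

UTM zone 24N: λ₀ = -39°, k₀ = 0.9996.
P1 (14.3323°, -38.7264°) → (529503.426, 1584494.981) m.
P2 (14.6714°, -38.4542°) → (558767.004, 1622052.791) m.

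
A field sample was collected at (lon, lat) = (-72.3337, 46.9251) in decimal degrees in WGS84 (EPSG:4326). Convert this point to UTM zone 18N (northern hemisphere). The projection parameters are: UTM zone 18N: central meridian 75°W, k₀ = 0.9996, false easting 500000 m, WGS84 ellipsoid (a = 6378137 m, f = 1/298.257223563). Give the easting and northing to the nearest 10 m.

Zone 18 central meridian λ₀ = 6×18 − 183 = -75°; Δλ = +2.6663°.
Transverse Mercator on WGS84 with k₀ = 0.9996 gives E = 702985.259 m, N = 5200292.003 m.

E 702990 m, N 5200290 m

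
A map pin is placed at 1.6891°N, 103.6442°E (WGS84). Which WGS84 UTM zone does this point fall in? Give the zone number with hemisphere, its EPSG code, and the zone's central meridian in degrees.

UTM zone = ⌊(λ + 180)/6⌋ + 1; 103.6442° ∈ [102°, 108°) → zone 48.
Hemisphere: N (φ ≥ 0).
Central meridian λ₀ = 6×48 − 183 = 105°.
EPSG code: 32648.

Zone 48N (EPSG:32648), central meridian 105°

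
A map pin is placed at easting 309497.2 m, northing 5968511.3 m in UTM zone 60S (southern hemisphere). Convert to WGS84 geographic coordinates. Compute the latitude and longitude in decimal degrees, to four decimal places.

Zone 60S: λ₀ = 177°, k₀ = 0.9996, false easting 500000 m, false northing 10000000 m.
Meridian distance M = (N − FN)/k₀ = -4033101.9 m.
Inverse transverse Mercator on WGS84 gives φ = -36.40969957°, λ = 174.87540023°.

lat -36.4097°, lon 174.8754°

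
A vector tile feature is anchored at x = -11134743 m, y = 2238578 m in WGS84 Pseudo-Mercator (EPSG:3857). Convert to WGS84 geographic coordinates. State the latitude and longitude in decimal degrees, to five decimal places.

lat 19.70890°, lon -100.02510°

R = 6378137 m. λ = x/R = -100.02509822°.
φ = 2·arctan(exp(y/R)) − 90° = 2·arctan(1.42045) − 90° = 19.70890141°.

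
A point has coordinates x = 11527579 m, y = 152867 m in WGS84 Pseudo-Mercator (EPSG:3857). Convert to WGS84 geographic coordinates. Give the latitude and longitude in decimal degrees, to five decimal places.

R = 6378137 m. λ = x/R = 103.55400405°.
φ = 2·arctan(exp(y/R)) − 90° = 2·arctan(1.02426) − 90° = 1.37309617°.

lat 1.37310°, lon 103.55400°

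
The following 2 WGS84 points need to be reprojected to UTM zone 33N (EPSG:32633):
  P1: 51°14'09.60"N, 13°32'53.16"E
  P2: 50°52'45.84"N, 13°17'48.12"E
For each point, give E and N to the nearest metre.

UTM zone 33N: λ₀ = 15°, k₀ = 0.9996.
P1 (51.2360°, 13.5481°) → (398640.794, 5677070.973) m.
P2 (50.8794°, 13.2967°) → (380174.130, 5637795.850) m.

P1: E 398641 m, N 5677071 m; P2: E 380174 m, N 5637796 m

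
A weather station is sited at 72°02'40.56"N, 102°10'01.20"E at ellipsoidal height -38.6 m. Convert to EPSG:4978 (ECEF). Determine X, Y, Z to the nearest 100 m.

X -415700 m, Y 1927900 m, Z 6045200 m

WGS84: a = 6378137 m, e² = 0.006694380; N(φ) = a/√(1−e²sin²φ) = 6397545.190 m.
X = (N+h)·cosφ·cosλ = -415664.752 m; Y = (N+h)·cosφ·sinλ = 1927900.787 m; Z = (N(1−e²)+h)·sinφ = 6045185.613 m.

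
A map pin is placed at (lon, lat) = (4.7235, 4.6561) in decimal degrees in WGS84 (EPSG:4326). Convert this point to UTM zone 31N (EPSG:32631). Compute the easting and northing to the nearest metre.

E 691182 m, N 514884 m

Zone 31 central meridian λ₀ = 6×31 − 183 = 3°; Δλ = +1.7235°.
Transverse Mercator on WGS84 with k₀ = 0.9996 gives E = 691182.355 m, N = 514883.777 m.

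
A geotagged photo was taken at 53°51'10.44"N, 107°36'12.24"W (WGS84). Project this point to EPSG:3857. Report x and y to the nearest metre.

x -11978356 m, y 7142346 m

Web Mercator is spherical with R = a = 6378137 m.
x = R·λ = 6378137 × -1.878033616 = -11978355.696 m.
y = R·ln tan(π/4 + φ/2) = 6378137 × 1.119817024 = 7142346.391 m.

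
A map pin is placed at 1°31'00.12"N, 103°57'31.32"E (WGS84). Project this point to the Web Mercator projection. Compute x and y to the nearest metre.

x 11572630 m, y 168858 m

Web Mercator is spherical with R = a = 6378137 m.
x = R·λ = 6378137 × 1.814421601 = 11572629.548 m.
y = R·ln tan(π/4 + φ/2) = 6378137 × 0.026474501 = 168857.994 m.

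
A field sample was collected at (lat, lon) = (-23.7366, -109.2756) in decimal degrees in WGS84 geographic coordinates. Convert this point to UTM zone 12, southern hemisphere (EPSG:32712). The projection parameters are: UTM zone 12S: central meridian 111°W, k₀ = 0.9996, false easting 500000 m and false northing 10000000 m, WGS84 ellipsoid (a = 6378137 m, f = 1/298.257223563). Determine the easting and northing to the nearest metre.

Zone 12 central meridian λ₀ = 6×12 − 183 = -111°; Δλ = +1.7244°.
Transverse Mercator on WGS84 with k₀ = 0.9996 gives E = 675763.769 m, N = 7373870.118 m.

E 675764 m, N 7373870 m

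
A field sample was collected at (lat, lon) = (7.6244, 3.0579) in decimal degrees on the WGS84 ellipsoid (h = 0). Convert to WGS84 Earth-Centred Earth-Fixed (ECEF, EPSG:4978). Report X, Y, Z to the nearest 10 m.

X 6313120 m, Y 337250 m, Z 840630 m

WGS84: a = 6378137 m, e² = 0.006694380; N(φ) = a/√(1−e²sin²φ) = 6378512.849 m.
X = (N+h)·cosφ·cosλ = 6313119.397 m; Y = (N+h)·cosφ·sinλ = 337254.126 m; Z = (N(1−e²)+h)·sinφ = 840626.105 m.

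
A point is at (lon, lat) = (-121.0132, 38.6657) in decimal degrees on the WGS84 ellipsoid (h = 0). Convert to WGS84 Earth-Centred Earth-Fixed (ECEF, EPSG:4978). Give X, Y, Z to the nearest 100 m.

WGS84: a = 6378137 m, e² = 0.006694380; N(φ) = a/√(1−e²sin²φ) = 6386486.763 m.
X = (N+h)·cosφ·cosλ = -2569272.524 m; Y = (N+h)·cosφ·sinλ = -4273756.974 m; Z = (N(1−e²)+h)·sinφ = 3963408.071 m.

X -2569300 m, Y -4273800 m, Z 3963400 m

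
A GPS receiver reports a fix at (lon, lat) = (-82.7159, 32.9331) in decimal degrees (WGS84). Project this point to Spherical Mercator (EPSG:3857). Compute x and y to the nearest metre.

x -9207892 m, y 3886427 m

Web Mercator is spherical with R = a = 6378137 m.
x = R·λ = 6378137 × -1.443664799 = -9207891.869 m.
y = R·ln tan(π/4 + φ/2) = 6378137 × 0.609335841 = 3886427.470 m.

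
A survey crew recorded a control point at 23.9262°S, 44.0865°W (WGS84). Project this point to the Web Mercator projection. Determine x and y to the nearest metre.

x -4907687 m, y -2744418 m

Web Mercator is spherical with R = a = 6378137 m.
x = R·λ = 6378137 × -0.769454581 = -4907686.731 m.
y = R·ln tan(π/4 + φ/2) = 6378137 × -0.430285181 = -2744417.833 m.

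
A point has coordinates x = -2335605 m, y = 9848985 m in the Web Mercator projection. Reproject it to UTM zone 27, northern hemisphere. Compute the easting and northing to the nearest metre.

E 500861 m, N 7308541 m

Web Mercator inverse (R = 6378137 m) → φ = 65.89799916°, λ = -20.98109669°.
UTM 27N forward: E = 500861.382 m, N = 7308540.947 m.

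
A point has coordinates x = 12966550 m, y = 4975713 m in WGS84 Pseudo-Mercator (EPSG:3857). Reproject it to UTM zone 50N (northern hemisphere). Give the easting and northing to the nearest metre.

E 456145 m, N 4511269 m

Web Mercator inverse (R = 6378137 m) → φ = 40.75120207°, λ = 116.48050047°.
UTM 50N forward: E = 456145.328 m, N = 4511268.513 m.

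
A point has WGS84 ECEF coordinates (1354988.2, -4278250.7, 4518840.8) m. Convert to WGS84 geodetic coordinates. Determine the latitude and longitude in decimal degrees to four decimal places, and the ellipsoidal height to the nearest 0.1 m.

lat 45.3905°, lon -72.4262°, h 1278.1 m

λ = atan2(Y, X) = -72.42619965°; p = √(X²+Y²) = 4487696.7 m.
Bowring's method on WGS84 (a = 6378137 m, b = 6356752.314 m) gives φ = 45.39050004°, h = 1278.061 m.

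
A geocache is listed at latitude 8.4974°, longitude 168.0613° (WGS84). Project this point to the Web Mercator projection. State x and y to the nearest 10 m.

x 18708500 m, y 949410 m

Web Mercator is spherical with R = a = 6378137 m.
x = R·λ = 6378137 × 2.933223030 = 18708498.338 m.
y = R·ln tan(π/4 + φ/2) = 6378137 × 0.148854291 = 949413.063 m.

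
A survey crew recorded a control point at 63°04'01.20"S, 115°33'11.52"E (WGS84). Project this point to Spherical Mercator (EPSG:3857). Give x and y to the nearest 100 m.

x 12863300 m, y -9116700 m

Web Mercator is spherical with R = a = 6378137 m.
x = R·λ = 6378137 × 2.016783801 = 12863323.384 m.
y = R·ln tan(π/4 + φ/2) = 6378137 × -1.429366968 = -9116698.342 m.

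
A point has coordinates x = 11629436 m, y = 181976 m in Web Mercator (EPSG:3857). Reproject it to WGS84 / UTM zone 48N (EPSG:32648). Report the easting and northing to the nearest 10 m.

E 440940 m, N 180670 m

Web Mercator inverse (R = 6378137 m) → φ = 1.63449648°, λ = 104.46900104°.
UTM 48N forward: E = 440936.141 m, N = 180669.270 m.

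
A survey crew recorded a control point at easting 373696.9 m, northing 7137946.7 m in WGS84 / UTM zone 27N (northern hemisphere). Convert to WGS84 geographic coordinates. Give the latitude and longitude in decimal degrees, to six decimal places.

lat 64.344000°, lon -23.615000°

Zone 27N: λ₀ = -21°, k₀ = 0.9996, false easting 500000 m.
Meridian distance M = (N − FN)/k₀ = 7140803.0 m.
Inverse transverse Mercator on WGS84 gives φ = 64.34400036°, λ = -23.61499972°.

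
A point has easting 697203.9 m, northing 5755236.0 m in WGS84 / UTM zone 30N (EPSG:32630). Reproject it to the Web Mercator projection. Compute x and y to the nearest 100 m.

x -14800 m, y 6784400 m

Unproject from UTM 30N (λ₀ = -3°) → φ = 51.91290035°, λ = -0.13269970°.
Web Mercator (R = 6378137 m): x = -14772.063 m, y = 6784392.016 m.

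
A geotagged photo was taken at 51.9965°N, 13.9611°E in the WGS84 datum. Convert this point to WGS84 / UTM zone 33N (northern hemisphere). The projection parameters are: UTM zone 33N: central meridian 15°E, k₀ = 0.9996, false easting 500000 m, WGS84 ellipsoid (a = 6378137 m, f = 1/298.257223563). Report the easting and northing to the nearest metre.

Zone 33 central meridian λ₀ = 6×33 − 183 = 15°; Δλ = -1.0389°.
Transverse Mercator on WGS84 with k₀ = 0.9996 gives E = 428674.328 m, N = 5761158.498 m.

E 428674 m, N 5761158 m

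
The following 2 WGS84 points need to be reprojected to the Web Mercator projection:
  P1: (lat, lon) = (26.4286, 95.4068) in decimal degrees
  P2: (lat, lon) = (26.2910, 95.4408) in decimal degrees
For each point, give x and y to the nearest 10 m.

P1: x 10620640 m, y 3052260 m; P2: x 10624420 m, y 3035170 m

Web Mercator: x = R·λ, y = R·ln tan(π/4+φ/2), R = 6378137 m.
P1 (26.4286°, 95.4068°) → (10620636.394, 3052262.460) m.
P2 (26.2910°, 95.4408°) → (10624421.257, 3035167.409) m.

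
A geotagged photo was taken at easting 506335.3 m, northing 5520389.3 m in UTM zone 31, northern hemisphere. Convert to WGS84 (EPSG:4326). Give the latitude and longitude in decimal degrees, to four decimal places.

Zone 31N: λ₀ = 3°, k₀ = 0.9996, false easting 500000 m.
Meridian distance M = (N − FN)/k₀ = 5522598.3 m.
Inverse transverse Mercator on WGS84 gives φ = 49.83590003°, λ = 3.08809953°.

lat 49.8359°, lon 3.0881°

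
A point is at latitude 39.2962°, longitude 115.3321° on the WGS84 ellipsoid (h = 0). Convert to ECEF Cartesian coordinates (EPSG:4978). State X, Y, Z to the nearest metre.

WGS84: a = 6378137 m, e² = 0.006694380; N(φ) = a/√(1−e²sin²φ) = 6386717.437 m.
X = (N+h)·cosφ·cosλ = -2114748.032 m; Y = (N+h)·cosφ·sinλ = 4467304.523 m; Z = (N(1−e²)+h)·sinφ = 4017818.792 m.

X -2114748 m, Y 4467305 m, Z 4017819 m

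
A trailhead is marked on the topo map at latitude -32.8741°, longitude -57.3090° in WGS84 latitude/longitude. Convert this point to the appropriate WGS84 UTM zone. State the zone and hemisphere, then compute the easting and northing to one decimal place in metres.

Zone 21S: E 471093.5 m, N 6362627.9 m

Longitude -57.3090° lies in the 6° band [-60°, -54°), giving zone 21; latitude is south of the equator, so 21S.
Zone 21 central meridian λ₀ = 6×21 − 183 = -57°; Δλ = -0.3090°.
Transverse Mercator on WGS84 with k₀ = 0.9996 gives E = 471093.523 m, N = 6362627.892 m.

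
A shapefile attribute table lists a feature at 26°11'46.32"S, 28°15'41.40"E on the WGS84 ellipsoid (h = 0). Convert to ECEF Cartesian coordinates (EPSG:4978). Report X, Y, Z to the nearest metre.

X 5044106 m, Y 2711601 m, Z -2798583 m

WGS84: a = 6378137 m, e² = 0.006694380; N(φ) = a/√(1−e²sin²φ) = 6382301.427 m.
X = (N+h)·cosφ·cosλ = 5044105.909 m; Y = (N+h)·cosφ·sinλ = 2711600.725 m; Z = (N(1−e²)+h)·sinφ = -2798582.589 m.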